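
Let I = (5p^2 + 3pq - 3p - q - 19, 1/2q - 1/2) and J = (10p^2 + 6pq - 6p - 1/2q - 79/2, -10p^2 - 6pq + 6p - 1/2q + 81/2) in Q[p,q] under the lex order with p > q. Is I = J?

Yes, the ideals are equal.

Equality of ideals is decidable: compute both reduced Gröbner bases (unique for the ordering) and check whether they agree.
Buchberger on the first generating set:
f_1 = 5p^2 + 3pq - 3p - q - 19, LT = p^2.
f_2 = 1/2q - 1/2, LT = q.

The S-polynomials (S(f_1,f_2)) all reduce to 0 modulo the current basis, so we have a Gröbner basis.
Inter-reduce: drop elements whose leading term is divisible by another's, tail-reduce, and make monic.
Reduced Gröbner basis: {p^2 - 4, q - 1}.

Buchberger on the second generating set:
h_1 = 10p^2 + 6pq - 6p - 1/2q - 79/2, LT = p^2.
h_2 = -10p^2 - 6pq + 6p - 1/2q + 81/2, LT = p^2.

S(h_1,h_2): lcm = p^2. S = -1/10q + 1/10.
  leading term q: no divisor's leading term divides it; move -1/10q to the remainder.
  leading term 1: no divisor's leading term divides it; move 1/10 to the remainder.
  remainder -1/10q + 1/10 ≠ 0; add k_3 = -1/10q + 1/10 to the basis.

The other S-polynomials (S(h_1,k_3), S(h_2,k_3)) all reduce to 0 modulo the current basis, so we have a Gröbner basis.
Inter-reduce: drop elements whose leading term is divisible by another's, tail-reduce, and make monic.
Reduced Gröbner basis: {p^2 - 4, q - 1}.

The two bases agree; hence the ideals are identical.
The same test decides containment: I ⊆ J iff every generator of I reduces to 0 modulo a Gröbner basis of J.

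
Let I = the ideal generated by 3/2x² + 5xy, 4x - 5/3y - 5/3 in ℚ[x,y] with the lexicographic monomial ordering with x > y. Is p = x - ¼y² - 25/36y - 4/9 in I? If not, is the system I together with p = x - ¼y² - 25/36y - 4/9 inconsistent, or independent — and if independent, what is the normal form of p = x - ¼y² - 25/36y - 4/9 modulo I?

First compute the reduced Gröbner basis of I by Buchberger's algorithm.
f_1 = 3/2x² + 5xy, LT = x².
f_2 = 4x - 5/3y - 5/3, LT = x.

S(f_1,f_2): lcm = x². S = 15/4xy + 5/12x.
  leading term xy: subtract (15/16y)·f_2 from 15/4xy + 5/12x → 5/12x + 25/16y² + 25/16y
  leading term x: subtract (5/48)·f_2 from 5/12x + 25/16y² + 25/16y → 25/16y² + 125/72y + 25/144
  leading term y²: no divisor's leading term divides it; move 25/16y² to the remainder.
  leading term y: no divisor's leading term divides it; move 125/72y to the remainder.
  leading term 1: no divisor's leading term divides it; move 25/144 to the remainder.
  remainder 25/16y² + 125/72y + 25/144 ≠ 0; add h_3 = 25/16y² + 125/72y + 25/144 to the basis.

The other S-polynomials (S(f_1,h_3), S(f_2,h_3)) all reduce to 0 modulo the current basis, so we have a Gröbner basis.
Inter-reduce: drop elements whose leading term is divisible by another's, tail-reduce, and make monic.
Reduced Gröbner basis: {x - 5/12y - 5/12, y² + 10/9y + 1/9}.
Label its elements g_1 = x - 5/12y - 5/12, g_2 = y² + 10/9y + 1/9.

Reduce p = x - ¼y² - 25/36y - 4/9 modulo G:
  leading term x: subtract (1)·g_1 from x - ¼y² - 25/36y - 4/9 → -¼y² - 5/18y - 1/36
  leading term y²: subtract (-¼)·g_2 from -¼y² - 5/18y - 1/36 → 0
  normal form = 0.
Since the normal form is 0, p ∈ I.

x - ¼y² - 25/36y - 4/9 lies in I (it reduces to 0).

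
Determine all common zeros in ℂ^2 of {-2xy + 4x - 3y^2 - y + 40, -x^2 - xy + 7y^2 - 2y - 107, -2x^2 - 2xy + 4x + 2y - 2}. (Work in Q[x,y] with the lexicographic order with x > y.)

{(-3, 4)}

Compute a lex Gröbner basis by Buchberger's algorithm.
f_1 = -2xy + 4x - 3y^2 - y + 40, LT = xy.
f_2 = -x^2 - xy + 7y^2 - 2y - 107, LT = x^2.
f_3 = -2x^2 - 2xy + 4x + 2y - 2, LT = x^2.

S(f_1,f_2): lcm = x^2y. S = -2x^2 + 1/2xy^2 + 1/2xy - 20x + 7y^3 - 2y^2 - 107y.
  leading term x^2: subtract (2)·f_2 from -2x^2 + 1/2xy^2 + 1/2xy - 20x + 7y^3 - 2y^2 - 107y → 1/2xy^2 + 5/2xy - 20x + 7y^3 - 16y^2 - 103y + 214
  leading term xy^2: subtract (-1/4y)·f_1 from 1/2xy^2 + 5/2xy - 20x + 7y^3 - 16y^2 - 103y + 214 → 7/2xy - 20x + 25/4y^3 - 65/4y^2 - 93y + 214
  leading term xy: subtract (-7/4)·f_1 from 7/2xy - 20x + 25/4y^3 - 65/4y^2 - 93y + 214 → -13x + 25/4y^3 - 43/2y^2 - 379/4y + 284
  leading term x: no divisor's leading term divides it; move -13x to the remainder.
  leading term y^3: no divisor's leading term divides it; move 25/4y^3 to the remainder.
  leading term y^2: no divisor's leading term divides it; move -43/2y^2 to the remainder.
  leading term y: no divisor's leading term divides it; move -379/4y to the remainder.
  leading term 1: no divisor's leading term divides it; move 284 to the remainder.
  remainder -13x + 25/4y^3 - 43/2y^2 - 379/4y + 284 ≠ 0; add h_4 = -13x + 25/4y^3 - 43/2y^2 - 379/4y + 284 to the basis.

S(f_1,f_3): lcm = x^2y. S = -2x^2 + 1/2xy^2 + 5/2xy - 20x + y^2 - y.
  leading term x^2: subtract (2)·f_2 from -2x^2 + 1/2xy^2 + 5/2xy - 20x + y^2 - y → 1/2xy^2 + 9/2xy - 20x - 13y^2 + 3y + 214
  leading term xy^2: subtract (-1/4y)·f_1 from 1/2xy^2 + 9/2xy - 20x - 13y^2 + 3y + 214 → 11/2xy - 20x - 3/4y^3 - 53/4y^2 + 13y + 214
  leading term xy: subtract (-11/4)·f_1 from 11/2xy - 20x - 3/4y^3 - 53/4y^2 + 13y + 214 → -9x - 3/4y^3 - 43/2y^2 + 41/4y + 324
  leading term x: subtract (9/13)·h_4 from -9x - 3/4y^3 - 43/2y^2 + 41/4y + 324 → -66/13y^3 - 86/13y^2 + 986/13y + 1656/13
  leading term y^3: no divisor's leading term divides it; move -66/13y^3 to the remainder.
  leading term y^2: no divisor's leading term divides it; move -86/13y^2 to the remainder.
  leading term y: no divisor's leading term divides it; move 986/13y to the remainder.
  leading term 1: no divisor's leading term divides it; move 1656/13 to the remainder.
  remainder -66/13y^3 - 86/13y^2 + 986/13y + 1656/13 ≠ 0; add h_5 = -66/13y^3 - 86/13y^2 + 986/13y + 1656/13 to the basis.

S(f_2,f_3): lcm = x^2. S = 2x - 7y^2 + 3y + 106.
  leading term x: subtract (-2/13)·h_4 from 2x - 7y^2 + 3y + 106 → 25/26y^3 - 134/13y^2 - 301/26y + 1946/13
  leading term y^3: subtract (-25/132)·h_5 from 25/26y^3 - 134/13y^2 - 301/26y + 1946/13 → -763/66y^2 + 92/33y + 1912/11
  leading term y^2: no divisor's leading term divides it; move -763/66y^2 to the remainder.
  leading term y: no divisor's leading term divides it; move 92/33y to the remainder.
  leading term 1: no divisor's leading term divides it; move 1912/11 to the remainder.
  remainder -763/66y^2 + 92/33y + 1912/11 ≠ 0; add h_6 = -763/66y^2 + 92/33y + 1912/11 to the basis.

S(f_1,h_4): lcm = xy. S = -2x + 25/52y^4 - 43/26y^3 - 301/52y^2 + 581/26y - 20.
  leading term x: subtract (2/13)·h_4 from -2x + 25/52y^4 - 43/26y^3 - 301/52y^2 + 581/26y - 20 → 25/52y^4 - 34/13y^3 - 129/52y^2 + 480/13y - 828/13
  leading term y^4: subtract (-25/264y)·h_5 from 25/52y^4 - 34/13y^3 - 129/52y^2 + 480/13y - 828/13 → -5563/1716y^3 + 2017/429y^2 + 7005/143y - 828/13
  leading term y^3: subtract (5563/8712)·h_5 from -5563/1716y^3 + 2017/429y^2 + 7005/143y - 828/13 → 38881/4356y^2 + 2417/4356y - 17549/121
  leading term y^2: subtract (-38881/50358)·h_6 from 38881/4356y^2 + 2417/4356y - 17549/121 → 272675/100716y - 272675/25179
  leading term y: no divisor's leading term divides it; move 272675/100716y to the remainder.
  leading term 1: no divisor's leading term divides it; move -272675/25179 to the remainder.
  remainder 272675/100716y - 272675/25179 ≠ 0; add h_7 = 272675/100716y - 272675/25179 to the basis.

The other S-polynomials (S(f_2,h_4), S(f_3,h_4), S(f_1,h_5), S(f_2,h_5), S(f_3,h_5), S(h_4,h_5), S(f_1,h_6), S(f_2,h_6), S(f_3,h_6), S(h_4,h_6), S(h_5,h_6), S(f_1,h_7), S(f_2,h_7), S(f_3,h_7), S(h_4,h_7), S(h_5,h_7), S(h_6,h_7)) all reduce to 0 modulo the current basis, so we have a Gröbner basis.
Inter-reduce: drop elements whose leading term is divisible by another's, tail-reduce, and make monic.
Reduced Gröbner basis: {x + 3, y - 4}.

Since the basis is lex-ordered, y - 4 is univariate in y. Its roots are {4}. Back-substituting each root into the other basis elements fixes the other coordinates.
  y = 4: the earlier basis element becomes x + 3 = 0, giving x = -3 — point (-3, 4).
Substituting each solution back into the original system confirms all equations vanish.
Zero-dimensionality of the ideal guarantees finitely many solutions over ℂ.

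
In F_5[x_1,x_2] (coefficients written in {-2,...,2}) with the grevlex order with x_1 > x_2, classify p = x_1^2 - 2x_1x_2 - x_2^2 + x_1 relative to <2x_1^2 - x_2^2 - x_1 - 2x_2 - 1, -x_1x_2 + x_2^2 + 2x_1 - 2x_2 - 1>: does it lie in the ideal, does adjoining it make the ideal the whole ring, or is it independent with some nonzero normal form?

x_1^2 - 2x_1x_2 - x_2^2 + x_1 lies in I (it reduces to 0).

First compute the reduced Gröbner basis of I by Buchberger's algorithm.
f_1 = 2x_1^2 - x_2^2 - x_1 - 2x_2 - 1, LT = x_1^2.
f_2 = -x_1x_2 + x_2^2 + 2x_1 - 2x_2 - 1, LT = x_1x_2.

S(f_1,f_2): lcm = x_1^2x_2. S = x_1x_2^2 + 2x_2^3 + 2x_1^2 - x_2^2 - x_1 + 2x_2.
  leading term x_1x_2^2: subtract (-x_2)·f_2 from x_1x_2^2 + 2x_2^3 + 2x_1^2 - x_2^2 - x_1 + 2x_2 → -2x_2^3 + 2x_1^2 + 2x_1x_2 + 2x_2^2 - x_1 + x_2
  leading term x_2^3: no divisor's leading term divides it; move -2x_2^3 to the remainder.
  leading term x_1^2: subtract (1)·f_1 from 2x_1^2 + 2x_1x_2 + 2x_2^2 - x_1 + x_2 → 2x_1x_2 - 2x_2^2 - 2x_2 + 1
  leading term x_1x_2: subtract (-2)·f_2 from 2x_1x_2 - 2x_2^2 - 2x_2 + 1 → -x_1 - x_2 - 1
  leading term x_1: no divisor's leading term divides it; move -x_1 to the remainder.
  leading term x_2: no divisor's leading term divides it; move -x_2 to the remainder.
  leading term 1: no divisor's leading term divides it; move -1 to the remainder.
  remainder -2x_2^3 - x_1 - x_2 - 1 ≠ 0; add h_3 = -2x_2^3 - x_1 - x_2 - 1 to the basis.

The other S-polynomials (S(f_1,h_3), S(f_2,h_3)) all reduce to 0 modulo the current basis, so we have a Gröbner basis.
Inter-reduce: drop elements whose leading term is divisible by another's, tail-reduce, and make monic.
Reduced Gröbner basis: {x_2^3 - 2x_1 - 2x_2 - 2, x_1^2 + 2x_2^2 + 2x_1 - x_2 + 2, x_1x_2 - x_2^2 - 2x_1 + 2x_2 + 1}.
Label its elements g_1 = x_2^3 - 2x_1 - 2x_2 - 2, g_2 = x_1^2 + 2x_2^2 + 2x_1 - x_2 + 2, g_3 = x_1x_2 - x_2^2 - 2x_1 + 2x_2 + 1.

Reduce p = x_1^2 - 2x_1x_2 - x_2^2 + x_1 modulo G:
  leading term x_1^2: subtract (1)·g_2 from x_1^2 - 2x_1x_2 - x_2^2 + x_1 → -2x_1x_2 + 2x_2^2 - x_1 + x_2 - 2
  leading term x_1x_2: subtract (-2)·g_3 from -2x_1x_2 + 2x_2^2 - x_1 + x_2 - 2 → 0
  normal form = 0.
Since the normal form is 0, p ∈ I.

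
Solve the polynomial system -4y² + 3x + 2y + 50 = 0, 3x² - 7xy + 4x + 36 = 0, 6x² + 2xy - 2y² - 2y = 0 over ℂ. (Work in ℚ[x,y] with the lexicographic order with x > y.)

{(2, 4)}

Compute a lex Gröbner basis by Buchberger's algorithm.
f_1 = 3x - 4y² + 2y + 50, LT = x.
f_2 = 3x² - 7xy + 4x + 36, LT = x².
f_3 = 6x² + 2xy - 2y² - 2y, LT = x².

S(f_1,f_2): lcm = x². S = -4/3xy² + 3xy + 46/3x - 12.
  leading term xy²: subtract (-4/9y²)·f_1 from -4/3xy² + 3xy + 46/3x - 12 → 3xy + 46/3x - 16/9y⁴ + 8/9y³ + 200/9y² - 12
  leading term xy: subtract (y)·f_1 from 3xy + 46/3x - 16/9y⁴ + 8/9y³ + 200/9y² - 12 → 46/3x - 16/9y⁴ + 44/9y³ + 182/9y² - 50y - 12
  leading term x: subtract (46/9)·f_1 from 46/3x - 16/9y⁴ + 44/9y³ + 182/9y² - 50y - 12 → -16/9y⁴ + 44/9y³ + 122/3y² - 542/9y - 2408/9
  leading term y⁴: no divisor's leading term divides it; move -16/9y⁴ to the remainder.
  leading term y³: no divisor's leading term divides it; move 44/9y³ to the remainder.
  leading term y²: no divisor's leading term divides it; move 122/3y² to the remainder.
  leading term y: no divisor's leading term divides it; move -542/9y to the remainder.
  leading term 1: no divisor's leading term divides it; move -2408/9 to the remainder.
  remainder -16/9y⁴ + 44/9y³ + 122/3y² - 542/9y - 2408/9 ≠ 0; add h_4 = -16/9y⁴ + 44/9y³ + 122/3y² - 542/9y - 2408/9 to the basis.

S(f_1,f_3): lcm = x². S = -4/3xy² + ⅓xy + 50/3x + ⅓y² + ⅓y.
  leading term xy²: subtract (-4/9y²)·f_1 from -4/3xy² + ⅓xy + 50/3x + ⅓y² + ⅓y → ⅓xy + 50/3x - 16/9y⁴ + 8/9y³ + 203/9y² + ⅓y
  leading term xy: subtract (1/9y)·f_1 from ⅓xy + 50/3x - 16/9y⁴ + 8/9y³ + 203/9y² + ⅓y → 50/3x - 16/9y⁴ + 4/3y³ + 67/3y² - 47/9y
  leading term x: subtract (50/9)·f_1 from 50/3x - 16/9y⁴ + 4/3y³ + 67/3y² - 47/9y → -16/9y⁴ + 4/3y³ + 401/9y² - 49/3y - 2500/9
  leading term y⁴: subtract (1)·h_4 from -16/9y⁴ + 4/3y³ + 401/9y² - 49/3y - 2500/9 → -32/9y³ + 35/9y² + 395/9y - 92/9
  leading term y³: no divisor's leading term divides it; move -32/9y³ to the remainder.
  leading term y²: no divisor's leading term divides it; move 35/9y² to the remainder.
  leading term y: no divisor's leading term divides it; move 395/9y to the remainder.
  leading term 1: no divisor's leading term divides it; move -92/9 to the remainder.
  remainder -32/9y³ + 35/9y² + 395/9y - 92/9 ≠ 0; add h_5 = -32/9y³ + 35/9y² + 395/9y - 92/9 to the basis.

S(h_4,h_5): lcm = y⁴. S = -53/32y³ - 337/32y² + 31y + 301/2.
  leading term y³: subtract (477/1024)·h_5 from -53/32y³ - 337/32y² + 31y + 301/2 → -12639/1024y² + 10809/1024y + 39747/256
  leading term y²: no divisor's leading term divides it; move -12639/1024y² to the remainder.
  leading term y: no divisor's leading term divides it; move 10809/1024y to the remainder.
  leading term 1: no divisor's leading term divides it; move 39747/256 to the remainder.
  remainder -12639/1024y² + 10809/1024y + 39747/256 ≠ 0; add h_6 = -12639/1024y² + 10809/1024y + 39747/256 to the basis.

S(h_4,h_6): lcm = y⁴. S = -31931/16852y³ - 347011/33704y² + 271/8y + 301/2.
  leading term y³: subtract (287379/539264)·h_5 from -31931/16852y³ - 347011/33704y² + 271/8y + 301/2 → -6669761/539264y² + 5654823/539264y + 21024221/134816
  leading term y²: subtract (53358088/53248107)·h_6 from -6669761/539264y² + 5654823/539264y + 21024221/134816 → -1620153/17749369y + 6480612/17749369
  leading term y: no divisor's leading term divides it; move -1620153/17749369y to the remainder.
  leading term 1: no divisor's leading term divides it; move 6480612/17749369 to the remainder.
  remainder -1620153/17749369y + 6480612/17749369 ≠ 0; add h_7 = -1620153/17749369y + 6480612/17749369 to the basis.

The other S-polynomials (S(f_2,f_3), S(f_1,h_4), S(f_2,h_4), S(f_3,h_4), S(f_1,h_5), S(f_2,h_5), S(f_3,h_5), S(f_1,h_6), S(f_2,h_6), S(f_3,h_6), S(h_5,h_6), S(f_1,h_7), S(f_2,h_7), S(f_3,h_7), S(h_4,h_7), S(h_5,h_7), S(h_6,h_7)) all reduce to 0 modulo the current basis, so we have a Gröbner basis.
Inter-reduce: drop elements whose leading term is divisible by another's, tail-reduce, and make monic.
Reduced Gröbner basis: {x - 2, y - 4}.

Since the basis is lex-ordered, y - 4 is univariate in y. Its roots are {4}. Back-substituting each root into the other basis elements fixes the other coordinates.
  y = 4: the earlier basis element becomes x - 2 = 0, giving x = 2 — point (2, 4).
Check: every point annihilates each of the original generators.
A lex Gröbner basis triangularizes the system, enabling back-substitution.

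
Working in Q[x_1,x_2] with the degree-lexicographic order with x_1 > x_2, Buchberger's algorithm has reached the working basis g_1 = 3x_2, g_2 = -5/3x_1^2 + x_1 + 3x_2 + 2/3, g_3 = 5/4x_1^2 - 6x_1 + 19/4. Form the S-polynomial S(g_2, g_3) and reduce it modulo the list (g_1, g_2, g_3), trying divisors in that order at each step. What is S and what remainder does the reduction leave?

S(g_2, g_3) = 21/5x_1 - 9/5x_2 - 21/5; remainder on division = 21/5x_1 - 21/5.

lcm(LM(g_2), LM(g_3)) = x_1^2.
S = (lcm/LT(g_2))·g_2 − (lcm/LT(g_3))·g_3 = 21/5x_1 - 9/5x_2 - 21/5.
Reduce S modulo (g_1, g_2, g_3) in that order:
  leading term x_1: no divisor's leading term divides it; move 21/5x_1 to the remainder.
  leading term x_2: subtract (-3/5)·g_1 from -9/5x_2 - 21/5 → -21/5
  leading term 1: no divisor's leading term divides it; move -21/5 to the remainder.
The remainder 21/5x_1 - 21/5 is nonzero, so it would be added as the next basis element.
An S-polynomial is built so that the two leading terms cancel; whether anything survives reduction is exactly the Gröbner-basis criterion.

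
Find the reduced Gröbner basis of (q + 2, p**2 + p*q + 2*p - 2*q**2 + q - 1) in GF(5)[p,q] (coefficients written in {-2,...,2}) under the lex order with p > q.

f_1 = q + 2, LT = q.
f_2 = p**2 + p*q + 2*p - 2*q**2 + q - 1, LT = p**2.

The S-polynomials (S(f_1,f_2)) all reduce to 0 modulo the current basis, so we have a Gröbner basis.

G = {p**2 - 1, q + 2}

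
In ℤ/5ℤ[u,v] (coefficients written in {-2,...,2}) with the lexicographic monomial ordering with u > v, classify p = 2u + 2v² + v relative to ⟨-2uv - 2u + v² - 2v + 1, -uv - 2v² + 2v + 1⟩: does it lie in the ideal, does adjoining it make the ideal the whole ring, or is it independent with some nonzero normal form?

First compute the reduced Gröbner basis of I by Buchberger's algorithm.
f_1 = -2uv - 2u + v² - 2v + 1, LT = uv.
f_2 = -uv - 2v² + 2v + 1, LT = uv.

S(f_1,f_2): lcm = uv. S = u - 2v - 2.
  leading term u: no divisor's leading term divides it; move u to the remainder.
  leading term v: no divisor's leading term divides it; move -2v to the remainder.
  leading term 1: no divisor's leading term divides it; move -2 to the remainder.
  remainder u - 2v - 2 ≠ 0; add h_3 = u - 2v - 2 to the basis.

S(f_1,h_3): lcm = uv. S = u - v² - 2v + 2.
  leading term u: subtract (1)·h_3 from u - v² - 2v + 2 → -v² - 1
  leading term v²: no divisor's leading term divides it; move -v² to the remainder.
  leading term 1: no divisor's leading term divides it; move -1 to the remainder.
  remainder -v² - 1 ≠ 0; add h_4 = -v² - 1 to the basis.

S(f_2,h_3): lcm = uv. S = -v² - 1.
  leading term v²: subtract (1)·h_4 from -v² - 1 → 0
  remainder 0.

S(f_1,h_4): lcm = uv². S = uv - u + 2v³ + v² + 2v.
  leading term uv: subtract (2)·f_1 from uv - u + 2v³ + v² + 2v → -2u + 2v³ - v² + v - 2
  leading term u: subtract (-2)·h_3 from -2u + 2v³ - v² + v - 2 → 2v³ - v² + 2v - 1
  leading term v³: subtract (-2v)·h_4 from 2v³ - v² + 2v - 1 → -v² - 1
  leading term v²: subtract (1)·h_4 from -v² - 1 → 0
  remainder 0.

S(f_2,h_4): lcm = uv². S = -u + 2v³ - 2v² - v.
  leading term u: subtract (-1)·h_3 from -u + 2v³ - 2v² - v → 2v³ - 2v² + 2v - 2
  leading term v³: subtract (-2v)·h_4 from 2v³ - 2v² + 2v - 2 → -2v² - 2
  leading term v²: subtract (2)·h_4 from -2v² - 2 → 0
  remainder 0.

S(h_3,h_4): leading monomials are coprime, so the S-polynomial reduces to 0 (Buchberger's first criterion).
Every S-polynomial of the final basis reduces to 0, so we have a Gröbner basis.
Inter-reduce: drop elements whose leading term is divisible by another's, tail-reduce, and make monic.
Reduced Gröbner basis: {u - 2v - 2, v² + 1}.
Label its elements g_1 = u - 2v - 2, g_2 = v² + 1.

Reduce p = 2u + 2v² + v modulo G:
  leading term u: subtract (2)·g_1 from 2u + 2v² + v → 2v² - 1
  leading term v²: subtract (2)·g_2 from 2v² - 1 → 2
  leading term 1: no divisor's leading term divides it; move 2 to the remainder.
  normal form = 2.
The normal form is nonzero, so p ∉ I. Since p minus its normal form lies in I, I + (p) = I + (r) where r = 2; decide whether this ideal is the whole ring.
Here r = 2 is a nonzero constant, hence a unit: 1 ∈ I + (p), the Gröbner basis of I + (p) is {1}, and the enlarged system has no common solution — adjoining p is inconsistent.

Adjoining 2u + 2v² + v makes the ideal the whole ring: the system is inconsistent.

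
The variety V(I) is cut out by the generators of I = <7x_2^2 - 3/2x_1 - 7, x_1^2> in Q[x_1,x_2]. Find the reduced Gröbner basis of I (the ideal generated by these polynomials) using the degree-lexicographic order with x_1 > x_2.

G = {x_1^2, x_2^2 - 3/14x_1 - 1}

Buchberger's algorithm terminates because the ascending chain of leading-term ideals stabilizes.

f_1 = 7x_2^2 - 3/2x_1 - 7, LT = x_2^2.
f_2 = x_1^2, LT = x_1^2.

The S-polynomials (S(f_1,f_2)) all reduce to 0 modulo the current basis, so we have a Gröbner basis.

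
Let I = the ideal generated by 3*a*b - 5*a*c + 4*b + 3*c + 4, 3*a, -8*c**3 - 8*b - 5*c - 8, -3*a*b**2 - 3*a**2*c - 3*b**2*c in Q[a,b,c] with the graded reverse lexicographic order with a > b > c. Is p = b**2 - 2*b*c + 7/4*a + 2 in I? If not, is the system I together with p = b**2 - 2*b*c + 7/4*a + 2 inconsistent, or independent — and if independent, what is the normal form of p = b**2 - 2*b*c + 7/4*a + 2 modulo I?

Adjoining b**2 - 2*b*c + 7/4*a + 2 makes the ideal the whole ring: the system is inconsistent.

First compute the reduced Gröbner basis of I by Buchberger's algorithm.
f_1 = 3*a*b - 5*a*c + 4*b + 3*c + 4, LT = a*b.
f_2 = 3*a, LT = a.
f_3 = -8*c**3 - 8*b - 5*c - 8, LT = c**3.
f_4 = -3*a*b**2 - 3*a**2*c - 3*b**2*c, LT = a*b**2.

S(f_1,f_2): lcm = a*b. S = -5/3*a*c + 4/3*b + c + 4/3.
  leading term a*c: subtract (-5/9*c)·f_2 from -5/3*a*c + 4/3*b + c + 4/3 → 4/3*b + c + 4/3
  leading term b: no divisor's leading term divides it; move 4/3*b to the remainder.
  leading term c: no divisor's leading term divides it; move c to the remainder.
  leading term 1: no divisor's leading term divides it; move 4/3 to the remainder.
  remainder 4/3*b + c + 4/3 ≠ 0; add h_5 = 4/3*b + c + 4/3 to the basis.

S(f_1,f_4): lcm = a*b**2. S = -a**2*c - 5/3*a*b*c - b**2*c + 4/3*b**2 + b*c + 4/3*b.
  leading term a**2*c: subtract (-1/3*a*c)·f_2 from -a**2*c - 5/3*a*b*c - b**2*c + 4/3*b**2 + b*c + 4/3*b → -5/3*a*b*c - b**2*c + 4/3*b**2 + b*c + 4/3*b
  leading term a*b*c: subtract (-5/9*c)·f_1 from -5/3*a*b*c - b**2*c + 4/3*b**2 + b*c + 4/3*b → -b**2*c - 25/9*a*c**2 + 4/3*b**2 + 29/9*b*c + 5/3*c**2 + 4/3*b + 20/9*c
  leading term b**2*c: subtract (-3/4*b*c)·h_5 from -b**2*c - 25/9*a*c**2 + 4/3*b**2 + 29/9*b*c + 5/3*c**2 + 4/3*b + 20/9*c → -25/9*a*c**2 + 3/4*b*c**2 + 4/3*b**2 + 38/9*b*c + 5/3*c**2 + 4/3*b + 20/9*c
  leading term a*c**2: subtract (-25/27*c**2)·f_2 from -25/9*a*c**2 + 3/4*b*c**2 + 4/3*b**2 + 38/9*b*c + 5/3*c**2 + 4/3*b + 20/9*c → 3/4*b*c**2 + 4/3*b**2 + 38/9*b*c + 5/3*c**2 + 4/3*b + 20/9*c
  leading term b*c**2: subtract (9/16*c**2)·h_5 from 3/4*b*c**2 + 4/3*b**2 + 38/9*b*c + 5/3*c**2 + 4/3*b + 20/9*c → -9/16*c**3 + 4/3*b**2 + 38/9*b*c + 11/12*c**2 + 4/3*b + 20/9*c
  leading term c**3: subtract (9/128)·f_3 from -9/16*c**3 + 4/3*b**2 + 38/9*b*c + 11/12*c**2 + 4/3*b + 20/9*c → 4/3*b**2 + 38/9*b*c + 11/12*c**2 + 91/48*b + 2965/1152*c + 9/16
  leading term b**2: subtract (b)·h_5 from 4/3*b**2 + 38/9*b*c + 11/12*c**2 + 91/48*b + 2965/1152*c + 9/16 → 29/9*b*c + 11/12*c**2 + 9/16*b + 2965/1152*c + 9/16
  leading term b*c: subtract (29/12*c)·h_5 from 29/9*b*c + 11/12*c**2 + 9/16*b + 2965/1152*c + 9/16 → -3/2*c**2 + 9/16*b - 83/128*c + 9/16
  leading term c**2: no divisor's leading term divides it; move -3/2*c**2 to the remainder.
  leading term b: subtract (27/64)·h_5 from 9/16*b - 83/128*c + 9/16 → -137/128*c
  leading term c: no divisor's leading term divides it; move -137/128*c to the remainder.
  remainder -3/2*c**2 - 137/128*c ≠ 0; add h_6 = -3/2*c**2 - 137/128*c to the basis.

S(f_3,h_6): lcm = c**3. S = -137/192*c**2 + b + 5/8*c + 1.
  leading term c**2: subtract (137/288)·h_6 from -137/192*c**2 + b + 5/8*c + 1 → b + 41809/36864*c + 1
  leading term b: subtract (3/4)·h_5 from b + 41809/36864*c + 1 → 14161/36864*c
  leading term c: no divisor's leading term divides it; move 14161/36864*c to the remainder.
  remainder 14161/36864*c ≠ 0; add h_7 = 14161/36864*c to the basis.

The other S-polynomials (S(f_1,f_3), S(f_2,f_3), S(f_2,f_4), S(f_3,f_4), S(f_1,h_5), S(f_2,h_5), S(f_3,h_5), S(f_4,h_5), S(f_1,h_6), S(f_2,h_6), S(f_4,h_6), S(h_5,h_6), S(f_1,h_7), S(f_2,h_7), S(f_3,h_7), S(f_4,h_7), S(h_5,h_7), S(h_6,h_7)) all reduce to 0 modulo the current basis, so we have a Gröbner basis.
Inter-reduce: drop elements whose leading term is divisible by another's, tail-reduce, and make monic.
Reduced Gröbner basis: {a, b + 1, c}.
Label its elements g_1 = a, g_2 = b + 1, g_3 = c.

Reduce p = b**2 - 2*b*c + 7/4*a + 2 modulo G:
  leading term b**2: subtract (b)·g_2 from b**2 - 2*b*c + 7/4*a + 2 → -2*b*c + 7/4*a - b + 2
  leading term b*c: subtract (-2*c)·g_2 from -2*b*c + 7/4*a - b + 2 → 7/4*a - b + 2*c + 2
  leading term a: subtract (7/4)·g_1 from 7/4*a - b + 2*c + 2 → -b + 2*c + 2
  leading term b: subtract (-1)·g_2 from -b + 2*c + 2 → 2*c + 3
  leading term c: subtract (2)·g_3 from 2*c + 3 → 3
  leading term 1: no divisor's leading term divides it; move 3 to the remainder.
  normal form = 3.
The normal form is nonzero, so p ∉ I. Since p minus its normal form lies in I, I + (p) = I + (r) where r = 3; decide whether this ideal is the whole ring.
Here r = 3 is a nonzero constant, hence a unit: 1 ∈ I + (p), the Gröbner basis of I + (p) is {1}, and the enlarged system has no common solution — adjoining p is inconsistent.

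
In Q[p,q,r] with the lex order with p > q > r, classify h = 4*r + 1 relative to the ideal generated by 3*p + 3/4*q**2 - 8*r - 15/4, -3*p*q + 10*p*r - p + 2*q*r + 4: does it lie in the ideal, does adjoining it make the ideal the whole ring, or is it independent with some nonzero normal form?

First compute the reduced Gröbner basis of I by Buchberger's algorithm.
f_1 = 3*p + 3/4*q**2 - 8*r - 15/4, LT = p.
f_2 = -3*p*q + 10*p*r - p + 2*q*r + 4, LT = p*q.

S(f_1,f_2): lcm = p*q. S = 10/3*p*r - 1/3*p + 1/4*q**3 - 2*q*r - 5/4*q + 4/3.
  reduce S modulo (f_1, f_2):
  remainder 1/4*q**3 - 5/6*q**2*r + 1/12*q**2 - 2*q*r - 5/4*q + 80/9*r**2 + 59/18*r + 11/12 ≠ 0; add k_3 = 1/4*q**3 - 5/6*q**2*r + 1/12*q**2 - 2*q*r - 5/4*q + 80/9*r**2 + 59/18*r + 11/12 to the basis.

The other S-polynomials (S(f_1,k_3), S(f_2,k_3)) all reduce to 0 modulo the current basis, so we have a Gröbner basis.
Inter-reduce: drop elements whose leading term is divisible by another's, tail-reduce, and make monic.
Reduced Gröbner basis: {p + 1/4*q**2 - 8/3*r - 5/4, q**3 - 10/3*q**2*r + 1/3*q**2 - 8*q*r - 5*q + 320/9*r**2 + 118/9*r + 11/3}.
Label its elements g_1 = p + 1/4*q**2 - 8/3*r - 5/4, g_2 = q**3 - 10/3*q**2*r + 1/3*q**2 - 8*q*r - 5*q + 320/9*r**2 + 118/9*r + 11/3.

Reduce h = 4*r + 1 modulo G:
  leading term r: no divisor's leading term divides it; move 4*r to the remainder.
  leading term 1: no divisor's leading term divides it; move 1 to the remainder.
  normal form = 4*r + 1.
The normal form is nonzero, so h ∉ I. Since h minus its normal form lies in I, I + (h) = I + (n) where n = 4*r + 1; decide whether this ideal is the whole ring.
Run Buchberger on G together with n (pairs among the g_i already reduce to 0 since G is a Gröbner basis):
g_1 = p + 1/4*q**2 - 8/3*r - 5/4, LT = p.
g_2 = q**3 - 10/3*q**2*r + 1/3*q**2 - 8*q*r - 5*q + 320/9*r**2 + 118/9*r + 11/3, LT = q**3.
n = 4*r + 1, LT = r.

The S-polynomials (S(g_1,g_2), S(g_1,n), S(g_2,n)) all reduce to 0 modulo the current basis, so we have a Gröbner basis.
Inter-reduce: drop elements whose leading term is divisible by another's, tail-reduce, and make monic.
Reduced Gröbner basis: {p + 1/4*q**2 - 7/12, q**3 + 7/6*q**2 - 3*q + 47/18, r + 1/4}.
The reduced Gröbner basis of I + (h) is {p + 1/4*q**2 - 7/12, q**3 + 7/6*q**2 - 3*q + 47/18, r + 1/4} ≠ {1}, a proper ideal, so the enlarged system stays consistent: h is independent of I, with normal form 4*r + 1.

4*r + 1 is independent of I; its normal form modulo I is 4*r + 1.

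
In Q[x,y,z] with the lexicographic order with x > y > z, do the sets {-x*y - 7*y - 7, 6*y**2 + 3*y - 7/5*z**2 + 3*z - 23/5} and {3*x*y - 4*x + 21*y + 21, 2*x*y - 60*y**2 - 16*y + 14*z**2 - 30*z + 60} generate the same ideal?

Two ideals are equal iff their reduced Gröbner bases coincide (the reduced basis is unique for a fixed ordering).
Buchberger on the first generating set:
f_1 = -x*y - 7*y - 7, LT = x*y.
f_2 = 6*y**2 + 3*y - 7/5*z**2 + 3*z - 23/5, LT = y**2.

S(f_1,f_2): lcm = x*y**2. S = -1/2*x*y + 7/30*x*z**2 - 1/2*x*z + 23/30*x + 7*y**2 + 7*y.
  leading term x*y: subtract (1/2)·f_1 from -1/2*x*y + 7/30*x*z**2 - 1/2*x*z + 23/30*x + 7*y**2 + 7*y → 7/30*x*z**2 - 1/2*x*z + 23/30*x + 7*y**2 + 21/2*y + 7/2
  leading term x*z**2: no divisor's leading term divides it; move 7/30*x*z**2 to the remainder.
  leading term x*z: no divisor's leading term divides it; move -1/2*x*z to the remainder.
  leading term x: no divisor's leading term divides it; move 23/30*x to the remainder.
  leading term y**2: subtract (7/6)·f_2 from 7*y**2 + 21/2*y + 7/2 → 7*y + 49/30*z**2 - 7/2*z + 133/15
  leading term y: no divisor's leading term divides it; move 7*y to the remainder.
  leading term z**2: no divisor's leading term divides it; move 49/30*z**2 to the remainder.
  leading term z: no divisor's leading term divides it; move -7/2*z to the remainder.
  leading term 1: no divisor's leading term divides it; move 133/15 to the remainder.
  remainder 7/30*x*z**2 - 1/2*x*z + 23/30*x + 7*y + 49/30*z**2 - 7/2*z + 133/15 ≠ 0; add g_3 = 7/30*x*z**2 - 1/2*x*z + 23/30*x + 7*y + 49/30*z**2 - 7/2*z + 133/15 to the basis.

The other S-polynomials (S(f_1,g_3), S(f_2,g_3)) all reduce to 0 modulo the current basis, so we have a Gröbner basis.
Inter-reduce: drop elements whose leading term is divisible by another's, tail-reduce, and make monic.
Reduced Gröbner basis: {x*y + 7*y + 7, x*z**2 - 15/7*x*z + 23/7*x + 30*y + 7*z**2 - 15*z + 38, y**2 + 1/2*y - 7/30*z**2 + 1/2*z - 23/30}.

Buchberger on the second generating set:
h_1 = 3*x*y - 4*x + 21*y + 21, LT = x*y.
h_2 = 2*x*y - 60*y**2 - 16*y + 14*z**2 - 30*z + 60, LT = x*y.

S(h_1,h_2): lcm = x*y. S = -4/3*x + 30*y**2 + 15*y - 7*z**2 + 15*z - 23.
  leading term x: no divisor's leading term divides it; move -4/3*x to the remainder.
  leading term y**2: no divisor's leading term divides it; move 30*y**2 to the remainder.
  leading term y: no divisor's leading term divides it; move 15*y to the remainder.
  leading term z**2: no divisor's leading term divides it; move -7*z**2 to the remainder.
  leading term z: no divisor's leading term divides it; move 15*z to the remainder.
  leading term 1: no divisor's leading term divides it; move -23 to the remainder.
  remainder -4/3*x + 30*y**2 + 15*y - 7*z**2 + 15*z - 23 ≠ 0; add k_3 = -4/3*x + 30*y**2 + 15*y - 7*z**2 + 15*z - 23 to the basis.

S(h_1,k_3): lcm = x*y. S = -4/3*x + 45/2*y**3 + 45/4*y**2 - 21/4*y*z**2 + 45/4*y*z - 41/4*y + 7.
  leading term x: subtract (1)·k_3 from -4/3*x + 45/2*y**3 + 45/4*y**2 - 21/4*y*z**2 + 45/4*y*z - 41/4*y + 7 → 45/2*y**3 - 75/4*y**2 - 21/4*y*z**2 + 45/4*y*z - 101/4*y + 7*z**2 - 15*z + 30
  leading term y**3: no divisor's leading term divides it; move 45/2*y**3 to the remainder.
  leading term y**2: no divisor's leading term divides it; move -75/4*y**2 to the remainder.
  leading term y*z**2: no divisor's leading term divides it; move -21/4*y*z**2 to the remainder.
  leading term y*z: no divisor's leading term divides it; move 45/4*y*z to the remainder.
  leading term y: no divisor's leading term divides it; move -101/4*y to the remainder.
  leading term z**2: no divisor's leading term divides it; move 7*z**2 to the remainder.
  leading term z: no divisor's leading term divides it; move -15*z to the remainder.
  leading term 1: no divisor's leading term divides it; move 30 to the remainder.
  remainder 45/2*y**3 - 75/4*y**2 - 21/4*y*z**2 + 45/4*y*z - 101/4*y + 7*z**2 - 15*z + 30 ≠ 0; add k_4 = 45/2*y**3 - 75/4*y**2 - 21/4*y*z**2 + 45/4*y*z - 101/4*y + 7*z**2 - 15*z + 30 to the basis.

The other S-polynomials (S(h_2,k_3), S(h_1,k_4), S(h_2,k_4), S(k_3,k_4)) all reduce to 0 modulo the current basis, so we have a Gröbner basis.
Inter-reduce: drop elements whose leading term is divisible by another's, tail-reduce, and make monic.
Reduced Gröbner basis: {x - 45/2*y**2 - 45/4*y + 21/4*z**2 - 45/4*z + 69/4, y**3 - 5/6*y**2 - 7/30*y*z**2 + 1/2*y*z - 101/90*y + 14/45*z**2 - 2/3*z + 4/3}.

These differ, so the ideals are not equal.

No, the ideals differ.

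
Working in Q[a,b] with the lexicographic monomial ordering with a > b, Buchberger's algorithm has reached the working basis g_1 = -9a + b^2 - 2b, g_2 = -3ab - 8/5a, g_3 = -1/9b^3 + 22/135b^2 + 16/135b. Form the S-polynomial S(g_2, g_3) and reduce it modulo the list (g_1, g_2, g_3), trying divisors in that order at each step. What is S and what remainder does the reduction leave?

lcm(LM(g_2), LM(g_3)) = ab^3.
S = (lcm/LT(g_2))·g_2 − (lcm/LT(g_3))·g_3 = 2ab^2 + 16/15ab.
Reduce S modulo (g_1, g_2, g_3) in that order:
  leading term ab^2: subtract (-2/9b^2)·g_1 from 2ab^2 + 16/15ab → 16/15ab + 2/9b^4 - 4/9b^3
  leading term ab: subtract (-16/135b)·g_1 from 16/15ab + 2/9b^4 - 4/9b^3 → 2/9b^4 - 44/135b^3 - 32/135b^2
  leading term b^4: subtract (-2b)·g_3 from 2/9b^4 - 44/135b^3 - 32/135b^2 → 0
The remainder is 0, so this S-polynomial contributes no new basis element.

S(g_2, g_3) = 2ab^2 + 16/15ab; remainder on division = 0.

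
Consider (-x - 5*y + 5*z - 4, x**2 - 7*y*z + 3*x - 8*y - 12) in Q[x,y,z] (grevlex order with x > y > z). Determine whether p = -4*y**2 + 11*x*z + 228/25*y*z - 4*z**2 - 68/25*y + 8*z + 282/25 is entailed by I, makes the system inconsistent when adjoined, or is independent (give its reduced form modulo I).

-4*y**2 + 11*x*z + 228/25*y*z - 4*z**2 - 68/25*y + 8*z + 282/25 is independent of I; its normal form modulo I is -55*y*z + 55*z**2 - 40*z + 10.

First compute the reduced Gröbner basis of I by Buchberger's algorithm.
f_1 = -x - 5*y + 5*z - 4, LT = x.
f_2 = x**2 - 7*y*z + 3*x - 8*y - 12, LT = x**2.

S(f_1,f_2): lcm = x**2. S = 5*x*y - 5*x*z + 7*y*z + x + 8*y + 12.
  leading term x*y: subtract (-5*y)·f_1 from 5*x*y - 5*x*z + 7*y*z + x + 8*y + 12 → -25*y**2 - 5*x*z + 32*y*z + x - 12*y + 12
  leading term y**2: no divisor's leading term divides it; move -25*y**2 to the remainder.
  leading term x*z: subtract (5*z)·f_1 from -5*x*z + 32*y*z + x - 12*y + 12 → 57*y*z - 25*z**2 + x - 12*y + 20*z + 12
  leading term y*z: no divisor's leading term divides it; move 57*y*z to the remainder.
  leading term z**2: no divisor's leading term divides it; move -25*z**2 to the remainder.
  leading term x: subtract (-1)·f_1 from x - 12*y + 20*z + 12 → -17*y + 25*z + 8
  leading term y: no divisor's leading term divides it; move -17*y to the remainder.
  leading term z: no divisor's leading term divides it; move 25*z to the remainder.
  leading term 1: no divisor's leading term divides it; move 8 to the remainder.
  remainder -25*y**2 + 57*y*z - 25*z**2 - 17*y + 25*z + 8 ≠ 0; add h_3 = -25*y**2 + 57*y*z - 25*z**2 - 17*y + 25*z + 8 to the basis.

S(f_1,h_3): leading monomials are coprime, so the S-polynomial reduces to 0 (Buchberger's first criterion).
S(f_2,h_3): leading monomials are coprime, so the S-polynomial reduces to 0 (Buchberger's first criterion).
Every S-polynomial of the final basis reduces to 0, so we have a Gröbner basis.
Inter-reduce: drop elements whose leading term is divisible by another's, tail-reduce, and make monic.
Reduced Gröbner basis: {y**2 - 57/25*y*z + z**2 + 17/25*y - z - 8/25, x + 5*y - 5*z + 4}.
Label its elements g_1 = y**2 - 57/25*y*z + z**2 + 17/25*y - z - 8/25, g_2 = x + 5*y - 5*z + 4.

Reduce p = -4*y**2 + 11*x*z + 228/25*y*z - 4*z**2 - 68/25*y + 8*z + 282/25 modulo G:
  leading term y**2: subtract (-4)·g_1 from -4*y**2 + 11*x*z + 228/25*y*z - 4*z**2 - 68/25*y + 8*z + 282/25 → 11*x*z + 4*z + 10
  leading term x*z: subtract (11*z)·g_2 from 11*x*z + 4*z + 10 → -55*y*z + 55*z**2 - 40*z + 10
  leading term y*z: no divisor's leading term divides it; move -55*y*z to the remainder.
  leading term z**2: no divisor's leading term divides it; move 55*z**2 to the remainder.
  leading term z: no divisor's leading term divides it; move -40*z to the remainder.
  leading term 1: no divisor's leading term divides it; move 10 to the remainder.
  normal form = -55*y*z + 55*z**2 - 40*z + 10.
The normal form is nonzero, so p ∉ I. Since p minus its normal form lies in I, I + (p) = I + (r) where r = -55*y*z + 55*z**2 - 40*z + 10; decide whether this ideal is the whole ring.
Run Buchberger on G together with r (pairs among the g_i already reduce to 0 since G is a Gröbner basis):
g_1 = y**2 - 57/25*y*z + z**2 + 17/25*y - z - 8/25, LT = y**2.
g_2 = x + 5*y - 5*z + 4, LT = x.
r = -55*y*z + 55*z**2 - 40*z + 10, LT = y*z.

S(g_1,g_2): leading monomials are coprime, so the S-polynomial reduces to 0 (Buchberger's first criterion).
S(g_1,r): lcm = y**2*z. S = -32/25*y*z**2 + z**3 - 13/275*y*z - z**2 + 2/11*y - 8/25*z.
  leading term y*z**2: subtract (32/1375*z)·r from -32/25*y*z**2 + z**3 - 13/275*y*z - z**2 + 2/11*y - 8/25*z → -7/25*z**3 - 13/275*y*z - 19/275*z**2 + 2/11*y - 152/275*z
  leading term z**3: no divisor's leading term divides it; move -7/25*z**3 to the remainder.
  leading term y*z: subtract (13/15125)·r from -13/275*y*z - 19/275*z**2 + 2/11*y - 152/275*z → -32/275*z**2 + 2/11*y - 1568/3025*z - 26/3025
  leading term z**2: no divisor's leading term divides it; move -32/275*z**2 to the remainder.
  leading term y: no divisor's leading term divides it; move 2/11*y to the remainder.
  leading term z: no divisor's leading term divides it; move -1568/3025*z to the remainder.
  leading term 1: no divisor's leading term divides it; move -26/3025 to the remainder.
  remainder -7/25*z**3 - 32/275*z**2 + 2/11*y - 1568/3025*z - 26/3025 ≠ 0; add m_4 = -7/25*z**3 - 32/275*z**2 + 2/11*y - 1568/3025*z - 26/3025 to the basis.

S(g_2,r): leading monomials are coprime, so the S-polynomial reduces to 0 (Buchberger's first criterion).
S(g_1,m_4): leading monomials are coprime, so the S-polynomial reduces to 0 (Buchberger's first criterion).
S(g_2,m_4): leading monomials are coprime, so the S-polynomial reduces to 0 (Buchberger's first criterion).
S(r,m_4): lcm = y*z**3. S = -z**4 - 32/77*y*z**2 + 8/11*z**3 + 50/77*y**2 - 224/121*y*z - 2/11*z**2 - 26/847*y.
  leading term z**4: subtract (25/7*z)·m_4 from -z**4 - 32/77*y*z**2 + 8/11*z**3 + 50/77*y**2 - 224/121*y*z - 2/11*z**2 - 26/847*y → -32/77*y*z**2 + 8/7*z**3 + 50/77*y**2 - 2118/847*y*z + 202/121*z**2 - 26/847*y + 26/847*z
  leading term y*z**2: subtract (32/4235*z)·r from -32/77*y*z**2 + 8/7*z**3 + 50/77*y**2 - 2118/847*y*z + 202/121*z**2 - 26/847*y + 26/847*z → 8/11*z**3 + 50/77*y**2 - 2118/847*y*z + 1670/847*z**2 - 26/847*y - 38/847*z
  leading term z**3: subtract (-200/77)·m_4 from 8/11*z**3 + 50/77*y**2 - 2118/847*y*z + 1670/847*z**2 - 26/847*y - 38/847*z → 50/77*y**2 - 2118/847*y*z + 202/121*z**2 + 34/77*y - 12962/9317*z - 208/9317
  leading term y**2: subtract (50/77)·g_1 from 50/77*y**2 - 2118/847*y*z + 202/121*z**2 + 34/77*y - 12962/9317*z - 208/9317 → -864/847*y*z + 864/847*z**2 - 6912/9317*z + 1728/9317
  leading term y*z: subtract (864/46585)·r from -864/847*y*z + 864/847*z**2 - 6912/9317*z + 1728/9317 → 0
  remainder 0.

Every S-polynomial of the final basis reduces to 0, so we have a Gröbner basis.
Inter-reduce: drop elements whose leading term is divisible by another's, tail-reduce, and make monic.
Reduced Gröbner basis: {z**3 + 32/77*z**2 - 50/77*y + 224/121*z + 26/847, y**2 - 32/25*z**2 + 17/25*y + 181/275*z - 202/275, y*z - z**2 + 8/11*z - 2/11, x + 5*y - 5*z + 4}.
The reduced Gröbner basis of I + (p) is {z**3 + 32/77*z**2 - 50/77*y + 224/121*z + 26/847, y**2 - 32/25*z**2 + 17/25*y + 181/275*z - 202/275, y*z - z**2 + 8/11*z - 2/11, x + 5*y - 5*z + 4} ≠ {1}, a proper ideal, so the enlarged system stays consistent: p is independent of I, with normal form -55*y*z + 55*z**2 - 40*z + 10.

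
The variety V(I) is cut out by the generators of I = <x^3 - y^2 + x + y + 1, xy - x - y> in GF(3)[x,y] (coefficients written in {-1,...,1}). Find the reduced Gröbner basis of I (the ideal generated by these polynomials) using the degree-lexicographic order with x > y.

f_1 = x^3 - y^2 + x + y + 1, LT = x^3.
f_2 = xy - x - y, LT = xy.

S(f_1,f_2): lcm = x^3y. S = x^3 + x^2y - y^3 + xy + y^2 + y.
  leading term x^3: subtract (1)·f_1 from x^3 + x^2y - y^3 + xy + y^2 + y → x^2y - y^3 + xy - y^2 - x - 1
  leading term x^2y: subtract (x)·f_2 from x^2y - y^3 + xy - y^2 - x - 1 → -y^3 + x^2 - xy - y^2 - x - 1
  leading term y^3: no divisor's leading term divides it; move -y^3 to the remainder.
  leading term x^2: no divisor's leading term divides it; move x^2 to the remainder.
  leading term xy: subtract (-1)·f_2 from -xy - y^2 - x - 1 → -y^2 + x - y - 1
  leading term y^2: no divisor's leading term divides it; move -y^2 to the remainder.
  leading term x: no divisor's leading term divides it; move x to the remainder.
  leading term y: no divisor's leading term divides it; move -y to the remainder.
  leading term 1: no divisor's leading term divides it; move -1 to the remainder.
  remainder -y^3 + x^2 - y^2 + x - y - 1 ≠ 0; add g_3 = -y^3 + x^2 - y^2 + x - y - 1 to the basis.

S(f_1,g_3): leading monomials are coprime, so the S-polynomial reduces to 0 (Buchberger's first criterion).
S(f_2,g_3): lcm = xy^3. S = x^3 + xy^2 - y^3 + x^2 - xy - x.
  leading term x^3: subtract (1)·f_1 from x^3 + xy^2 - y^3 + x^2 - xy - x → xy^2 - y^3 + x^2 - xy + y^2 + x - y - 1
  leading term xy^2: subtract (y)·f_2 from xy^2 - y^3 + x^2 - xy + y^2 + x - y - 1 → -y^3 + x^2 - y^2 + x - y - 1
  leading term y^3: subtract (1)·g_3 from -y^3 + x^2 - y^2 + x - y - 1 → 0
  remainder 0.

Every S-polynomial of the final basis reduces to 0, so we have a Gröbner basis.

G = {x^3 - y^2 + x + y + 1, y^3 - x^2 + y^2 - x + y + 1, xy - x - y}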